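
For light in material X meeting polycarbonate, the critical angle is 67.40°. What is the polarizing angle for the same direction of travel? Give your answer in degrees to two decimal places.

θ_B ≈ 42.71°

sin θ_c = n₂/n₁, so n₂/n₁ = sin 67.40° = 0.9232.
Brewster: tan θ_B = n₂/n₁ = 0.9232.
θ_B = arctan(0.9232) = 42.71°.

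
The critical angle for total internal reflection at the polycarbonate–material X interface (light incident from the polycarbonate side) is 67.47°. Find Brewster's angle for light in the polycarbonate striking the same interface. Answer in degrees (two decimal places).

sin θ_c = n₂/n₁, so n₂/n₁ = sin 67.47° = 0.9237.
Brewster: tan θ_B = n₂/n₁ = 0.9237.
θ_B = arctan(0.9237) = 42.73°.

θ_B ≈ 42.73°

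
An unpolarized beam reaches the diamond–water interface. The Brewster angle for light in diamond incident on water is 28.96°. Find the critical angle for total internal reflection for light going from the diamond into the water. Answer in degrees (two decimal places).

tan θ_B = n₂/n₁ = tan 28.96° = 0.5534.
Total internal reflection: sin θ_c = n₂/n₁ = 0.5534.
θ_c = arcsin(0.5534) = 33.60°.

θ_c ≈ 33.60°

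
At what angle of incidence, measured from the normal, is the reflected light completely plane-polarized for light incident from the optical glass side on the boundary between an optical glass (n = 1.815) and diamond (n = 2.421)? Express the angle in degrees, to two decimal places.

θ_B ≈ 53.14°

Brewster's condition: tan θ_B = n₂/n₁ = 2.421/1.815 = 1.3339.
θ_B = arctan(1.3339) = 53.14°.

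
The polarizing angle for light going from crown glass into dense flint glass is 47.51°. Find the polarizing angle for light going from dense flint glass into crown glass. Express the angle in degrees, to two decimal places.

θ_B' ≈ 42.49°

Reversing the direction swaps n₁ and n₂, so tan θ_B' = 1/tan θ_B and θ_B' = 90° − θ_B.
Hence θ_B' = 90° − 47.51° = 42.49°.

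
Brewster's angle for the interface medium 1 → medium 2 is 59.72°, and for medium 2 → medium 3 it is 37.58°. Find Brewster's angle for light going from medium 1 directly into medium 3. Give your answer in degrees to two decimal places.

θ_B ≈ 52.81°

tan θ_B(1→2) = n₂/n₁ = tan 59.72° = 1.7127.
tan θ_B(2→3) = n₃/n₂ = tan 37.58° = 0.7695.
Multiplying, n₃/n₁ = 1.7127 × 0.7695 = 1.3180, and θ_B(1→3) = arctan 1.3180 = 52.81°.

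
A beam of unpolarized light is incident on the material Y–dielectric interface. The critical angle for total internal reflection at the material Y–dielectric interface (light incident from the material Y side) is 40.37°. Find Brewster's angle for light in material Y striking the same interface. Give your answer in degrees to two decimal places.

At the critical angle sin θ_c = n₂/n₁, giving n₂/n₁ = sin 40.37° = 0.6477.
Then tan θ_B = n₂/n₁ = 0.6477, so θ_B = arctan 0.6477 = 32.93°.

θ_B ≈ 32.93°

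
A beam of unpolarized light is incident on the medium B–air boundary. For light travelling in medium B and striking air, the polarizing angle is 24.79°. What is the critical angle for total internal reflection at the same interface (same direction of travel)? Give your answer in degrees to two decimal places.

From Brewster, n₂/n₁ = tan θ_B = tan 24.79° = 0.4619.
Then sin θ_c = n₂/n₁ = 0.4619, so θ_c = arcsin 0.4619 = 27.51°.

θ_c ≈ 27.51°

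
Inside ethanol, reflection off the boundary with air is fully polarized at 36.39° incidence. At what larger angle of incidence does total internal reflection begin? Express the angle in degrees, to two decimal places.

From Brewster, n₂/n₁ = tan θ_B = tan 36.39° = 0.7370.
Then sin θ_c = n₂/n₁ = 0.7370, so θ_c = arcsin 0.7370 = 47.48°.

θ_c ≈ 47.48°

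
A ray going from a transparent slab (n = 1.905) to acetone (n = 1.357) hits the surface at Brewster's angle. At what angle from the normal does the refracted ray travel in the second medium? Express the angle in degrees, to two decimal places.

tan θ_B = n₂/n₁ = 1.357/1.905 = 0.7123, so θ_B = 35.46°.
Since θ_B + θ_t = 90° at Brewster incidence, θ_t = 90° − 35.46° = 54.54°.

θ_t ≈ 54.54°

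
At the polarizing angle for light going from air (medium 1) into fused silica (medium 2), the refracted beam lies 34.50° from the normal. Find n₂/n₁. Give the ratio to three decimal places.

n₂/n₁ ≈ 1.455

At Brewster incidence θ_B = 90° − θ_t = 90° − 34.50° = 55.50°.
tan θ_B = n₂/n₁, so n₂/n₁ = tan 55.50° = 1.455.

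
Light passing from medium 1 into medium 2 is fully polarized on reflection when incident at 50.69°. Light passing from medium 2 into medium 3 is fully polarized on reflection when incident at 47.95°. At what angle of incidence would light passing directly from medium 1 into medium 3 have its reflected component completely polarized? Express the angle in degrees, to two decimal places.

Each Brewster angle gives a ratio: n₂/n₁ = tan 50.69° = 1.2213, n₃/n₂ = tan 47.95° = 1.1087.
Multiplying, n₃/n₁ = 1.2213 × 1.1087 = 1.3540, and θ_B(1→3) = arctan 1.3540 = 53.55°.

θ_B ≈ 53.55°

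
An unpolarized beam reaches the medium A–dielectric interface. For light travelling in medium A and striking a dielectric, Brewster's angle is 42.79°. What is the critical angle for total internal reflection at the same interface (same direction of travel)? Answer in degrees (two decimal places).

n₂/n₁ = tan 42.79° = 0.9257; the critical angle satisfies sin θ_c = n₂/n₁.
θ_c = arcsin(0.9257) = 67.77°.

θ_c ≈ 67.77°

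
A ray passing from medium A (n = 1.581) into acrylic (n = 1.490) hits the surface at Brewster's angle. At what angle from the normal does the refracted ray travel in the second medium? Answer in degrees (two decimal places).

θ_t ≈ 46.70°

First find Brewster's angle: tan θ_B = 1.490/1.581 = 0.9424, giving θ_B = 43.30°.
At Brewster's angle the reflected and refracted rays are perpendicular, so θ_t = 90° − θ_B = 90° − 43.30° = 46.70°.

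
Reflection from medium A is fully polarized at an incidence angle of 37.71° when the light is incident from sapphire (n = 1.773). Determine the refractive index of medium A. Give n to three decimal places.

n ≈ 1.371

At the Brewster angle, tan θ_B = n₂/n₁ with n₁ on the incident side (sapphire) and n₂ on the transmitted side (medium A).
n₂ = n₁ tan θ_B = 1.773 × tan 37.71° = 1.371.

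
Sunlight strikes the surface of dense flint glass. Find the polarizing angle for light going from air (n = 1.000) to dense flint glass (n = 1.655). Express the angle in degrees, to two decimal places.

Here n₂/n₁ = 1.655/1.000 = 1.6550, and Brewster's law gives tan θ_B = n₂/n₁.
So θ_B = arctan 1.6550 = 58.86°.

θ_B ≈ 58.86°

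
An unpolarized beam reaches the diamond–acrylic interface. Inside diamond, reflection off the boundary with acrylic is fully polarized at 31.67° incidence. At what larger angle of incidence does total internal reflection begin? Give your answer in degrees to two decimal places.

θ_c ≈ 38.09°

tan θ_B = n₂/n₁ = tan 31.67° = 0.6169.
Total internal reflection: sin θ_c = n₂/n₁ = 0.6169.
θ_c = arcsin(0.6169) = 38.09°.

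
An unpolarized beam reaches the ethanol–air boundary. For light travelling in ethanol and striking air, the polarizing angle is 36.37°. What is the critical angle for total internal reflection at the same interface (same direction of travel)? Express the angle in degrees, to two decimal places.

tan θ_B = n₂/n₁ = tan 36.37° = 0.7365.
Total internal reflection: sin θ_c = n₂/n₁ = 0.7365.
θ_c = arcsin(0.7365) = 47.43°.

θ_c ≈ 47.43°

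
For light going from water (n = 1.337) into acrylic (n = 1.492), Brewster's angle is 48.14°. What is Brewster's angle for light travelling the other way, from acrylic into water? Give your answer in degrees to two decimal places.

Reversing the direction swaps n₁ and n₂, so tan θ_B' = 1/tan θ_B and θ_B' = 90° − θ_B.
Hence θ_B' = 90° − 48.14° = 41.86°.

θ_B' ≈ 41.86°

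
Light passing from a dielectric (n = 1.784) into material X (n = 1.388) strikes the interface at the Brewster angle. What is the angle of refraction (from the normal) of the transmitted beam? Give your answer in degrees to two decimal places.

tan θ_B = n₂/n₁ = 1.388/1.784 = 0.7780, so θ_B = 37.88°.
Since θ_B + θ_t = 90° at Brewster incidence, θ_t = 90° − 37.88° = 52.12°.

θ_t ≈ 52.12°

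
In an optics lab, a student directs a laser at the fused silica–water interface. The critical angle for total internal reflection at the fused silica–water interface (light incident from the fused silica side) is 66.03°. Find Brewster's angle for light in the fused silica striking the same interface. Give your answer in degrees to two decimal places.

θ_B ≈ 42.42°

n₂/n₁ = sin θ_c = sin 66.03° = 0.9138.
tan θ_B equals the same ratio, so θ_B = arctan(0.9138) = 42.42°.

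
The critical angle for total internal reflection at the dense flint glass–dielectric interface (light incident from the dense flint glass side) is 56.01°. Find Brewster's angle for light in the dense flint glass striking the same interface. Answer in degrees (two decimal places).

θ_B ≈ 39.66°

At the critical angle sin θ_c = n₂/n₁, giving n₂/n₁ = sin 56.01° = 0.8291.
Then tan θ_B = n₂/n₁ = 0.8291, so θ_B = arctan 0.8291 = 39.66°.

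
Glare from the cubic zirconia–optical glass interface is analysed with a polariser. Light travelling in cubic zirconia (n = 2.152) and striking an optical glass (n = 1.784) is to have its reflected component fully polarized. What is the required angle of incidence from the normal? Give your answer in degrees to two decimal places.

θ_B ≈ 39.66°

Brewster's condition: tan θ_B = n₂/n₁ = 1.784/2.152 = 0.8290.
So θ_B = arctan 0.8290 = 39.66°.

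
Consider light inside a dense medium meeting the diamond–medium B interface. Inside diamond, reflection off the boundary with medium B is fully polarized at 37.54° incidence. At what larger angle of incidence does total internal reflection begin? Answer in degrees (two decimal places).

θ_c ≈ 50.21°

tan θ_B = n₂/n₁ = tan 37.54° = 0.7684.
Total internal reflection: sin θ_c = n₂/n₁ = 0.7684.
θ_c = arcsin(0.7684) = 50.21°.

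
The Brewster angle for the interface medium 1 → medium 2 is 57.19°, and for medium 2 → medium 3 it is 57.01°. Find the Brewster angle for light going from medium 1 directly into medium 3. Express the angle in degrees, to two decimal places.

θ_B ≈ 67.29°

n₂/n₁ = tan 57.19° = 1.5511 and n₃/n₂ = tan 57.01° = 1.5405.
Multiplying, n₃/n₁ = 1.5511 × 1.5405 = 2.3894, and θ_B(1→3) = arctan 2.3894 = 67.29°.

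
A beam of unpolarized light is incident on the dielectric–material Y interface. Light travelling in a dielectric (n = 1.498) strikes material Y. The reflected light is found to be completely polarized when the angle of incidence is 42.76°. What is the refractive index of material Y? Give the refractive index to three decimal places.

n ≈ 1.385

Full polarization of the reflected beam means tan θ_B = n₂/n₁, where n₁ is the incident medium (a dielectric).
n₂ = n₁ tan θ_B = 1.498 × tan 42.76° = 1.385.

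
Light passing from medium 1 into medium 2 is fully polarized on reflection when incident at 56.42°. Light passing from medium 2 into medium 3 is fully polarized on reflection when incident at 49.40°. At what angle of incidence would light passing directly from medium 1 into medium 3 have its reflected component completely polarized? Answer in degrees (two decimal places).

n₂/n₁ = tan 56.42° = 1.5063 and n₃/n₂ = tan 49.40° = 1.1667.
Multiplying, n₃/n₁ = 1.5063 × 1.1667 = 1.7574, and θ_B(1→3) = arctan 1.7574 = 60.36°.

θ_B ≈ 60.36°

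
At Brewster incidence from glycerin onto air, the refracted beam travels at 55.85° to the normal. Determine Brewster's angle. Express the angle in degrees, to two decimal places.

θ_B ≈ 34.15°

Brewster's condition makes the reflected and refracted beams perpendicular: θ_B + θ_t = 90°.
θ_B = 90° − 55.85° = 34.15°.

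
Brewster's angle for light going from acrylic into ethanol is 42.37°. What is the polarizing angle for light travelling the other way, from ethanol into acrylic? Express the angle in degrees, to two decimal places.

The two Brewster angles are complementary: θ_B' = 90° − θ_B = 90° − 42.37° = 47.63°.

θ_B' ≈ 47.63°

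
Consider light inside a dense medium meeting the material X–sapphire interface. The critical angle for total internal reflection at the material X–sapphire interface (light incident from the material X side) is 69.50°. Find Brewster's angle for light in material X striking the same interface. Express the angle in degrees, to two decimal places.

n₂/n₁ = sin θ_c = sin 69.50° = 0.9367.
tan θ_B equals the same ratio, so θ_B = arctan(0.9367) = 43.13°.

θ_B ≈ 43.13°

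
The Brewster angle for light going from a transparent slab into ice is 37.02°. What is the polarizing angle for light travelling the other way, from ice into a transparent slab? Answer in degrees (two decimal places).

θ_B' ≈ 52.98°

tan θ_B' = n₁/n₂ = 1/tan θ_B, so θ_B' = 90° − θ_B.
θ_B' = 90° − 37.02° = 52.98°.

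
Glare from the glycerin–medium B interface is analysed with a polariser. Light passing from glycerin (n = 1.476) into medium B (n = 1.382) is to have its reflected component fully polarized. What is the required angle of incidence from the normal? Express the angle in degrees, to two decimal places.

tan θ_B = n₂/n₁ = 1.382/1.476 = 0.9363. Taking the arctangent, θ_B = 43.12°.

θ_B ≈ 43.12°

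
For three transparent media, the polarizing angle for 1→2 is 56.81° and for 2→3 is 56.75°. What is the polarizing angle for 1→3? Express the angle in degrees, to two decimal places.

n₂/n₁ = tan 56.81° = 1.5287 and n₃/n₂ = tan 56.75° = 1.5253.
n₃/n₁ = 2.3317. Then tan θ_B(1→3) = n₃/n₁, so θ_B(1→3) = arctan(2.3317) = 66.79°.

θ_B ≈ 66.79°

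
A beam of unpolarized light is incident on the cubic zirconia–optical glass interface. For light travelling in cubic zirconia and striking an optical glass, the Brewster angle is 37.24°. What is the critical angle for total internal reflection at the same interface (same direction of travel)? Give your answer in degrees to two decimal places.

n₂/n₁ = tan 37.24° = 0.7601; the critical angle satisfies sin θ_c = n₂/n₁.
θ_c = arcsin(0.7601) = 49.48°.

θ_c ≈ 49.48°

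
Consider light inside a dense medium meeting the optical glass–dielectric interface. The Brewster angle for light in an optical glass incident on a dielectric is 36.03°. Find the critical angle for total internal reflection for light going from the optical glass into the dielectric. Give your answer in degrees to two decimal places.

θ_c ≈ 46.66°

tan θ_B = n₂/n₁ = tan 36.03° = 0.7273.
Total internal reflection: sin θ_c = n₂/n₁ = 0.7273.
θ_c = arcsin(0.7273) = 46.66°.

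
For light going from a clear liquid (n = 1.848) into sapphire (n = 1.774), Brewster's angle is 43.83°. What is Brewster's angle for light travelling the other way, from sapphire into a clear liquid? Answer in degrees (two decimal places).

θ_B' ≈ 46.17°

tan θ_B' = n₁/n₂ = 1/tan θ_B, so θ_B' = 90° − θ_B.
θ_B' = 90° − 43.83° = 46.17°.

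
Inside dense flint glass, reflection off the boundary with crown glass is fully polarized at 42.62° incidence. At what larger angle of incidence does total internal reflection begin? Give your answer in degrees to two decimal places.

θ_c ≈ 66.95°

From Brewster, n₂/n₁ = tan θ_B = tan 42.62° = 0.9202.
Then sin θ_c = n₂/n₁ = 0.9202, so θ_c = arcsin 0.9202 = 66.95°.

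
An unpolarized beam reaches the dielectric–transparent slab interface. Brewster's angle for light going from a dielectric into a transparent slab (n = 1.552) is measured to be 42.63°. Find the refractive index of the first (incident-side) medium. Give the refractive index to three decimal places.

Brewster's law: tan θ_B = n₂/n₁ (light incident in a dielectric, refracted into a transparent slab).
n₁ = n₂ / tan θ_B = 1.552 / tan 42.63° = 1.686.

n ≈ 1.686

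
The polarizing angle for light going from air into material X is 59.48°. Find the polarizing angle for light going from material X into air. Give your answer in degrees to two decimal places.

θ_B' ≈ 30.52°

tan θ_B' = n₁/n₂ = 1/tan θ_B, so θ_B' = 90° − θ_B.
θ_B' = 90° − 59.48° = 30.52°.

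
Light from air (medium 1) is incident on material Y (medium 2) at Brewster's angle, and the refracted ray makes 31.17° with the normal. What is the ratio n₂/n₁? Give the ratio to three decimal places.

θ_B + θ_t = 90°, so θ_B = 90° − 31.17° = 58.83°.
tan θ_B = n₂/n₁, so n₂/n₁ = tan 58.83° = 1.653.

n₂/n₁ ≈ 1.653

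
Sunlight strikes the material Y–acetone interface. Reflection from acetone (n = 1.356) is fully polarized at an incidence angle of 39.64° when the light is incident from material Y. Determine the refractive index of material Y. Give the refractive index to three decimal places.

n ≈ 1.637

Brewster's law: tan θ_B = n₂/n₁ (light incident in material Y, refracted into acetone).
n₁ = n₂ / tan θ_B = 1.356 / tan 39.64° = 1.637.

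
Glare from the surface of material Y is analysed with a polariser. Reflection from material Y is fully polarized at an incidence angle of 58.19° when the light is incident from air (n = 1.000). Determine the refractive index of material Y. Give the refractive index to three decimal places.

Full polarization of the reflected beam means tan θ_B = n₂/n₁, where n₁ is the incident medium (air).
n₂ = n₁ tan θ_B = 1.000 × tan 58.19° = 1.612.

n ≈ 1.612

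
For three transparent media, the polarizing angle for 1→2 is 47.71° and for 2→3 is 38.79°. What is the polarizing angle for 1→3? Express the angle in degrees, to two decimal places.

n₂/n₁ = tan 47.71° = 1.0994 and n₃/n₂ = tan 38.79° = 0.8037.
Multiplying, n₃/n₁ = 1.0994 × 0.8037 = 0.8836, and θ_B(1→3) = arctan 0.8836 = 41.46°.

θ_B ≈ 41.46°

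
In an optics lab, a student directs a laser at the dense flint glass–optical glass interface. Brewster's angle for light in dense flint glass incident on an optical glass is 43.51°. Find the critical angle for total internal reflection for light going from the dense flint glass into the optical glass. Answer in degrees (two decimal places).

From Brewster, n₂/n₁ = tan θ_B = tan 43.51° = 0.9493.
Then sin θ_c = n₂/n₁ = 0.9493, so θ_c = arcsin 0.9493 = 71.68°.

θ_c ≈ 71.68°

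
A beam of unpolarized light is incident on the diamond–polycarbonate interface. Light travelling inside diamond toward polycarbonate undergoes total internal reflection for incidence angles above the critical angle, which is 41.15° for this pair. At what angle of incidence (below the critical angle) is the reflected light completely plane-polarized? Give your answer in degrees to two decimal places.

θ_B ≈ 33.35°

n₂/n₁ = sin θ_c = sin 41.15° = 0.6580.
tan θ_B equals the same ratio, so θ_B = arctan(0.6580) = 33.35°.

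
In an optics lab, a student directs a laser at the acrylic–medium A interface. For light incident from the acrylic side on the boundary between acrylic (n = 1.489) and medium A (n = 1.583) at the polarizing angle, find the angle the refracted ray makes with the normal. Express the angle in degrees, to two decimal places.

θ_t ≈ 43.25°

θ_B = arctan(n₂/n₁) = arctan(1.583/1.489) = 46.75°.
The refracted ray is perpendicular to the reflected ray, so θ_t = 90° − θ_B = 43.25°.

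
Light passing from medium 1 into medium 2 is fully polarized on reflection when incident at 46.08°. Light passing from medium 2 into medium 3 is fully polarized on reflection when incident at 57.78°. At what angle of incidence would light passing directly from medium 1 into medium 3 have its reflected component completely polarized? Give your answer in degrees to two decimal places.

θ_B ≈ 58.75°

tan θ_B(1→2) = n₂/n₁ = tan 46.08° = 1.0384.
tan θ_B(2→3) = n₃/n₂ = tan 57.78° = 1.5867.
Multiplying, n₃/n₁ = 1.0384 × 1.5867 = 1.6477, and θ_B(1→3) = arctan 1.6477 = 58.75°.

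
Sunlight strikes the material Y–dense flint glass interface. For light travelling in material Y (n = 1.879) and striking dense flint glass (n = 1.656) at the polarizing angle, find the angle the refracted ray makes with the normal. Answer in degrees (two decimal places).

First find Brewster's angle: tan θ_B = 1.656/1.879 = 0.8813, giving θ_B = 41.39°.
Since θ_B + θ_t = 90° at Brewster incidence, θ_t = 90° − 41.39° = 48.61°.

θ_t ≈ 48.61°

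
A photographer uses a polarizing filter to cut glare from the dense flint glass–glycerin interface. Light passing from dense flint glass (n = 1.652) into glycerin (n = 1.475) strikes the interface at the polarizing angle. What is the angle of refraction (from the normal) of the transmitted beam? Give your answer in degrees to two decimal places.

θ_t ≈ 48.24°

First find Brewster's angle: tan θ_B = 1.475/1.652 = 0.8929, giving θ_B = 41.76°.
The refracted ray is perpendicular to the reflected ray, so θ_t = 90° − θ_B = 48.24°.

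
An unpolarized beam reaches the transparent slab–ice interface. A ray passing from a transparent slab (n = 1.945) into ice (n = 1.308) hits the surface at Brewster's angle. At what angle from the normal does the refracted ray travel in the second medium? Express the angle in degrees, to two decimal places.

tan θ_B = n₂/n₁ = 1.308/1.945 = 0.6725, so θ_B = 33.92°.
At Brewster's angle the reflected and refracted rays are perpendicular, so θ_t = 90° − θ_B = 90° − 33.92° = 56.08°.

θ_t ≈ 56.08°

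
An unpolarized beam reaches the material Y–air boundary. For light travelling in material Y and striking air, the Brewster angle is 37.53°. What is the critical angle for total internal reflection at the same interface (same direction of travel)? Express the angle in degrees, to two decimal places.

θ_c ≈ 50.19°

tan θ_B = n₂/n₁ = tan 37.53° = 0.7682.
Total internal reflection: sin θ_c = n₂/n₁ = 0.7682.
θ_c = arcsin(0.7682) = 50.19°.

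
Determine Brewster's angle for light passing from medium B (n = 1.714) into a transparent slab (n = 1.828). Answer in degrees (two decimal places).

The reflected p-component vanishes when tan θ_B = n₂/n₁.
Brewster's condition: tan θ_B = n₂/n₁ = 1.828/1.714 = 1.0665.
θ_B = arctan(1.0665) = 46.84°.

θ_B ≈ 46.84°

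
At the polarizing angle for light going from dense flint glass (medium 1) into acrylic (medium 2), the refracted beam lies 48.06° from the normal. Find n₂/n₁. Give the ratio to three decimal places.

n₂/n₁ ≈ 0.899

θ_B + θ_t = 90°, so θ_B = 90° − 48.06° = 41.94°.
tan θ_B = n₂/n₁, so n₂/n₁ = tan 41.94° = 0.899.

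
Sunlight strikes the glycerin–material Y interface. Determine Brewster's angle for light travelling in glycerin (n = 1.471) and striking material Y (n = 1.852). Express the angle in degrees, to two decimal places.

θ_B ≈ 51.54°

The reflected p-component vanishes when tan θ_B = n₂/n₁.
tan θ_B = n₂/n₁ = 1.852/1.471 = 1.2590.
θ_B = arctan(1.2590) = 51.54°.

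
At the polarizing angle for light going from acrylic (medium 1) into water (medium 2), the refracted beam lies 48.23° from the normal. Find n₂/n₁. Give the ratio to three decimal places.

θ_B + θ_t = 90°, so θ_B = 90° − 48.23° = 41.77°.
Then n₂/n₁ = tan θ_B = tan 41.77° = 0.893.

n₂/n₁ ≈ 0.893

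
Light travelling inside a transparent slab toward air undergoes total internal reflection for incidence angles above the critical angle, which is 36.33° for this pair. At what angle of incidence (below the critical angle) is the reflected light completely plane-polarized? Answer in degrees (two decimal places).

At the critical angle sin θ_c = n₂/n₁, giving n₂/n₁ = sin 36.33° = 0.5924.
Then tan θ_B = n₂/n₁ = 0.5924, so θ_B = arctan 0.5924 = 30.64°.

θ_B ≈ 30.64°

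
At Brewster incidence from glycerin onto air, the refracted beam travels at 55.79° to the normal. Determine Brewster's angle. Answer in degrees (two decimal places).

Brewster's condition makes the reflected and refracted beams perpendicular: θ_B + θ_t = 90°.
So θ_B = 90° − θ_t = 90° − 55.79° = 34.21°.

θ_B ≈ 34.21°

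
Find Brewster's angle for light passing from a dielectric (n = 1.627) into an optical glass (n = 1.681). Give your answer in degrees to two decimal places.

tan θ_B = n₂/n₁ = 1.681/1.627 = 1.0332. Taking the arctangent, θ_B = 45.94°.

θ_B ≈ 45.94°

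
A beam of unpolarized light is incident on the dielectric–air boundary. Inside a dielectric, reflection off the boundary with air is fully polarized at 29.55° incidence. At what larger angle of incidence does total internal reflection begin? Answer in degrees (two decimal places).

n₂/n₁ = tan 29.55° = 0.5669; the critical angle satisfies sin θ_c = n₂/n₁.
θ_c = arcsin(0.5669) = 34.54°.

θ_c ≈ 34.54°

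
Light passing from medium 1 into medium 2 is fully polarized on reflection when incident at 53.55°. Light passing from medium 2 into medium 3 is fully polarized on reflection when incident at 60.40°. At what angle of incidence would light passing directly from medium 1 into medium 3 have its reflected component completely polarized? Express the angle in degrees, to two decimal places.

θ_B ≈ 67.24°

n₂/n₁ = tan 53.55° = 1.3539 and n₃/n₂ = tan 60.40° = 1.7603.
So n₃/n₁ = (n₂/n₁)(n₃/n₂) = 1.3539 × 1.7603 = 2.3833.
θ_B(1→3) = arctan(2.3833) = 67.24°.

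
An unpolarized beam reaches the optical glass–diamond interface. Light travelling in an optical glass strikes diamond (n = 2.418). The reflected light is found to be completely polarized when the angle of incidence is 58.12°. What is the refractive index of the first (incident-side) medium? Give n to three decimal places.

Full polarization of the reflected beam means tan θ_B = n₂/n₁, where n₁ is the incident medium (an optical glass).
n₁ = n₂ / tan θ_B = 2.418 / tan 58.12° = 1.504.

n ≈ 1.504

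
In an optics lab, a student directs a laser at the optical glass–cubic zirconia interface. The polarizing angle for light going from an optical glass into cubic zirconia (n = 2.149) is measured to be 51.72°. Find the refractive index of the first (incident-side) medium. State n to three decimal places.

n ≈ 1.696

Brewster's law: tan θ_B = n₂/n₁ (light incident in an optical glass, refracted into cubic zirconia).
n₁ = n₂ / tan θ_B = 2.149 / tan 51.72° = 1.696.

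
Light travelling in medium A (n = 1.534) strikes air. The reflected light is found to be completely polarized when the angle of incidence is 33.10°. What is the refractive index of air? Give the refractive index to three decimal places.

n ≈ 1.000

Brewster's law: tan θ_B = n₂/n₁ (light incident in medium A, refracted into air).
n₂ = n₁ tan θ_B = 1.534 × tan 33.10° = 1.000.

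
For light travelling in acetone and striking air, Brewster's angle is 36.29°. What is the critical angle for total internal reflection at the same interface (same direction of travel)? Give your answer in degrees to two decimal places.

θ_c ≈ 47.25°

tan θ_B = n₂/n₁ = tan 36.29° = 0.7343.
Total internal reflection: sin θ_c = n₂/n₁ = 0.7343.
θ_c = arcsin(0.7343) = 47.25°.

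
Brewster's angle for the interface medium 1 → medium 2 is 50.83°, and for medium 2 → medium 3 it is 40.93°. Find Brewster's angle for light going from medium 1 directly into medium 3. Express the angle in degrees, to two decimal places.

tan θ_B(1→2) = n₂/n₁ = tan 50.83° = 1.2274.
tan θ_B(2→3) = n₃/n₂ = tan 40.93° = 0.8671.
Multiplying, n₃/n₁ = 1.2274 × 0.8671 = 1.0644, and θ_B(1→3) = arctan 1.0644 = 46.79°.

θ_B ≈ 46.79°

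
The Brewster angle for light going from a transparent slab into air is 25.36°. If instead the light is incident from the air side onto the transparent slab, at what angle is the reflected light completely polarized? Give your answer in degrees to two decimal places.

θ_B' ≈ 64.64°

The two Brewster angles are complementary: θ_B' = 90° − θ_B = 90° − 25.36° = 64.64°.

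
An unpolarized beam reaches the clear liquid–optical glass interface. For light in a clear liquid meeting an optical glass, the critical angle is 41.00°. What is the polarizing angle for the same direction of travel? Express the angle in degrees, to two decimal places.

θ_B ≈ 33.27°

sin θ_c = n₂/n₁, so n₂/n₁ = sin 41.00° = 0.6561.
Brewster: tan θ_B = n₂/n₁ = 0.6561.
θ_B = arctan(0.6561) = 33.27°.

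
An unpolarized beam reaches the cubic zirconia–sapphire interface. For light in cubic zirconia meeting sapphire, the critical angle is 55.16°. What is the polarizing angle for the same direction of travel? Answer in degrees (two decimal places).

At the critical angle sin θ_c = n₂/n₁, giving n₂/n₁ = sin 55.16° = 0.8208.
Then tan θ_B = n₂/n₁ = 0.8208, so θ_B = arctan 0.8208 = 39.38°.

θ_B ≈ 39.38°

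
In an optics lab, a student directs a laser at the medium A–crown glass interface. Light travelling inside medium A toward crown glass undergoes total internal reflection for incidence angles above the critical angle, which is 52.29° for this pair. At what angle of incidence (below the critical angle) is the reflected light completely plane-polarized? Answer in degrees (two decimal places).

θ_B ≈ 38.35°

sin θ_c = n₂/n₁, so n₂/n₁ = sin 52.29° = 0.7911.
Brewster: tan θ_B = n₂/n₁ = 0.7911.
θ_B = arctan(0.7911) = 38.35°.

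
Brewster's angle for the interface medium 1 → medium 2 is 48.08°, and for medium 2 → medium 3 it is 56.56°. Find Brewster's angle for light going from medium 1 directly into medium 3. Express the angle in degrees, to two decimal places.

θ_B ≈ 59.33°

Each Brewster angle gives a ratio: n₂/n₁ = tan 48.08° = 1.1137, n₃/n₂ = tan 56.56° = 1.5143.
Multiplying, n₃/n₁ = 1.1137 × 1.5143 = 1.6865, and θ_B(1→3) = arctan 1.6865 = 59.33°.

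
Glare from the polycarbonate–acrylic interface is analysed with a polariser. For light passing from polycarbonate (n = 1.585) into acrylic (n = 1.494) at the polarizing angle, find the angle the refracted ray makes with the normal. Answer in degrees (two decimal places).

θ_t ≈ 46.69°

tan θ_B = n₂/n₁ = 1.494/1.585 = 0.9426, so θ_B = 43.31°.
Since θ_B + θ_t = 90° at Brewster incidence, θ_t = 90° − 43.31° = 46.69°.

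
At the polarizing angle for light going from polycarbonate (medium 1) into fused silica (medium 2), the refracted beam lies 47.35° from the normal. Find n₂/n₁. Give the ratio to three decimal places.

θ_B + θ_t = 90°, so θ_B = 90° − 47.35° = 42.65°.
Then n₂/n₁ = tan θ_B = tan 42.65° = 0.921.

n₂/n₁ ≈ 0.921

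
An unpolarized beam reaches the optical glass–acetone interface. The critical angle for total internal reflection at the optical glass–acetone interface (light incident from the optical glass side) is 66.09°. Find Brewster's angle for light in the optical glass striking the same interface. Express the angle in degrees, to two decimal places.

θ_B ≈ 42.43°

n₂/n₁ = sin θ_c = sin 66.09° = 0.9142.
tan θ_B equals the same ratio, so θ_B = arctan(0.9142) = 42.43°.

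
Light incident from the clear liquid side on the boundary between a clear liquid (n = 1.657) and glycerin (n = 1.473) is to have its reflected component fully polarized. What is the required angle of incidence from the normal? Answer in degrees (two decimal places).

θ_B ≈ 41.64°

The reflected p-component vanishes when tan θ_B = n₂/n₁.
Brewster's condition: tan θ_B = n₂/n₁ = 1.473/1.657 = 0.8890.
So θ_B = arctan 0.8890 = 41.64°.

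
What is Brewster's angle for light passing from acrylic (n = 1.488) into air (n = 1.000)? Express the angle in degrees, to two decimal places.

The reflected p-component vanishes when tan θ_B = n₂/n₁.
Brewster's condition: tan θ_B = n₂/n₁ = 1.000/1.488 = 0.6720.
So θ_B = arctan 0.6720 = 33.90°.

θ_B ≈ 33.90°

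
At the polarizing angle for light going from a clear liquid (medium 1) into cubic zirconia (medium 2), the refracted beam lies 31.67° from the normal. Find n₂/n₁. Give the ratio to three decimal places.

θ_B + θ_t = 90°, so θ_B = 90° − 31.67° = 58.33°.
tan θ_B = n₂/n₁, so n₂/n₁ = tan 58.33° = 1.621.

n₂/n₁ ≈ 1.621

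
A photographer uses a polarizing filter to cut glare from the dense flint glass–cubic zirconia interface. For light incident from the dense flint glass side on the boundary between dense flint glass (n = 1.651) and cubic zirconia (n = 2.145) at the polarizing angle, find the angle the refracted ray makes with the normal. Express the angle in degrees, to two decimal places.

θ_t ≈ 37.59°

θ_B = arctan(n₂/n₁) = arctan(2.145/1.651) = 52.41°.
The refracted ray is perpendicular to the reflected ray, so θ_t = 90° − θ_B = 37.59°.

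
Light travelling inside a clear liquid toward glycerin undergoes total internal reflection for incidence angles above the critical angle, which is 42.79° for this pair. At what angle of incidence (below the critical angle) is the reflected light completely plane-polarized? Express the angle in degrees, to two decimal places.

At the critical angle sin θ_c = n₂/n₁, giving n₂/n₁ = sin 42.79° = 0.6793.
Then tan θ_B = n₂/n₁ = 0.6793, so θ_B = arctan 0.6793 = 34.19°.

θ_B ≈ 34.19°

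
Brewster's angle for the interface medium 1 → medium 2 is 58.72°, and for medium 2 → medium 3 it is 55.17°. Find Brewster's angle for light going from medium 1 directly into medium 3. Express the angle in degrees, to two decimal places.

Each Brewster angle gives a ratio: n₂/n₁ = tan 58.72° = 1.6460, n₃/n₂ = tan 55.17° = 1.4372.
So n₃/n₁ = (n₂/n₁)(n₃/n₂) = 1.6460 × 1.4372 = 2.3656.
θ_B(1→3) = arctan(2.3656) = 67.09°.

θ_B ≈ 67.09°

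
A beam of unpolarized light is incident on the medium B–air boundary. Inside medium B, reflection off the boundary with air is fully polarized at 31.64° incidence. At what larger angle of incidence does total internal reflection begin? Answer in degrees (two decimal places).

From Brewster, n₂/n₁ = tan θ_B = tan 31.64° = 0.6162.
Then sin θ_c = n₂/n₁ = 0.6162, so θ_c = arcsin 0.6162 = 38.04°.

θ_c ≈ 38.04°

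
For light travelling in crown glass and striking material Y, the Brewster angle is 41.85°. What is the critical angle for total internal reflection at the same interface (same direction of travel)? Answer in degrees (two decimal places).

n₂/n₁ = tan 41.85° = 0.8957; the critical angle satisfies sin θ_c = n₂/n₁.
θ_c = arcsin(0.8957) = 63.60°.

θ_c ≈ 63.60°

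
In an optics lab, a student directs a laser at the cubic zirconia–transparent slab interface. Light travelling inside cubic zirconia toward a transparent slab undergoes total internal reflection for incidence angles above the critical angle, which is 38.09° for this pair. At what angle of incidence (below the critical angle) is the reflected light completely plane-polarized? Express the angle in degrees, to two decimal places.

θ_B ≈ 31.67°

n₂/n₁ = sin θ_c = sin 38.09° = 0.6169.
tan θ_B equals the same ratio, so θ_B = arctan(0.6169) = 31.67°.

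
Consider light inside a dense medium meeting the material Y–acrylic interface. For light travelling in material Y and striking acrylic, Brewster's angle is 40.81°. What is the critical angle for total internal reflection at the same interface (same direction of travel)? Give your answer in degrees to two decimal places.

n₂/n₁ = tan 40.81° = 0.8635; the critical angle satisfies sin θ_c = n₂/n₁.
θ_c = arcsin(0.8635) = 59.71°.

θ_c ≈ 59.71°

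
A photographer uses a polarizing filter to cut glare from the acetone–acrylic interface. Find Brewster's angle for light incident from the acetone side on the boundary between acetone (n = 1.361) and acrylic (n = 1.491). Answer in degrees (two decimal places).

At Brewster's angle the reflected and refracted rays are perpendicular, which with Snell's law gives tan θ_B = n₂/n₁.
tan θ_B = n₂/n₁ = 1.491/1.361 = 1.0955.
So θ_B = arctan 1.0955 = 47.61°.

θ_B ≈ 47.61°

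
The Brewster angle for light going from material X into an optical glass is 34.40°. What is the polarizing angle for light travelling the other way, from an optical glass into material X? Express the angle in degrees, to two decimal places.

Reversing the direction swaps n₁ and n₂, so tan θ_B' = 1/tan θ_B and θ_B' = 90° − θ_B.
Hence θ_B' = 90° − 34.40° = 55.60°.

θ_B' ≈ 55.60°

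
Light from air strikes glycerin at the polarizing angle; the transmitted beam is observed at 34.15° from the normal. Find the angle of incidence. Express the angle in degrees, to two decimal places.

Since the reflected and refracted rays are at right angles at the polarizing angle, θ_B + θ_t = 90°.
So θ_B = 90° − θ_t = 90° − 34.15° = 55.85°.

θ_B ≈ 55.85°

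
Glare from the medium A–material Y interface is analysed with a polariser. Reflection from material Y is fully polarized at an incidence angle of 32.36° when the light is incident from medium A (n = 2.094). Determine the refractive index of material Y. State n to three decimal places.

Brewster's law: tan θ_B = n₂/n₁ (light incident in medium A, refracted into material Y).
n₂ = n₁ tan θ_B = 2.094 × tan 32.36° = 1.327.

n ≈ 1.327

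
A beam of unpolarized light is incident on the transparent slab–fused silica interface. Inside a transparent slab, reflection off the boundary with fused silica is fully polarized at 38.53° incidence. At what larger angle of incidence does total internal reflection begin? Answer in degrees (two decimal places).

tan θ_B = n₂/n₁ = tan 38.53° = 0.7963.
Total internal reflection: sin θ_c = n₂/n₁ = 0.7963.
θ_c = arcsin(0.7963) = 52.78°.

θ_c ≈ 52.78°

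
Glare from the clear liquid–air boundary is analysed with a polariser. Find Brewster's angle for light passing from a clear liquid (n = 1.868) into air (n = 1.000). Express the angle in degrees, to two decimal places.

Here n₂/n₁ = 1.000/1.868 = 0.5353, and Brewster's law gives tan θ_B = n₂/n₁.
θ_B = arctan(0.5353) = 28.16°.

θ_B ≈ 28.16°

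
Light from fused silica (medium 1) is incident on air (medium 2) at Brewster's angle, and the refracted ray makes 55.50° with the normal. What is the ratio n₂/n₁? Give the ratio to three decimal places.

n₂/n₁ ≈ 0.687

θ_B + θ_t = 90°, so θ_B = 90° − 55.50° = 34.50°.
tan θ_B = n₂/n₁, so n₂/n₁ = tan 34.50° = 0.687.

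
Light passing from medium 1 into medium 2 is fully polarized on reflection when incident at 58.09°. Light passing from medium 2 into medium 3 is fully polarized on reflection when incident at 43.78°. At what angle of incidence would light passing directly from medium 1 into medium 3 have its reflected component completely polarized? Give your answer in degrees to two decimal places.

n₂/n₁ = tan 58.09° = 1.6059 and n₃/n₂ = tan 43.78° = 0.9583.
Multiplying, n₃/n₁ = 1.6059 × 0.9583 = 1.5390, and θ_B(1→3) = arctan 1.5390 = 56.98°.

θ_B ≈ 56.98°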